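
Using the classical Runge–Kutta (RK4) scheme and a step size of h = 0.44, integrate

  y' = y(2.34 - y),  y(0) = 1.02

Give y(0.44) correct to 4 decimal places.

RK4: k1 = f(t_n, y_n); k2 = f(t_n + h/2, y_n + (h/2)·k1); k3 = f(t_n + h/2, y_n + (h/2)·k2); k4 = f(t_n + h, y_n + h·k3); y_{n+1} = y_n + (h/6)·(k1 + 2k2 + 2k3 + k4).
t=0.000000, y=1.020000:
  k1 = f(0.000000, 1.020000) = 1.346400
  k2 = f(0.220000, 1.316208) = 1.347523
  k3 = f(0.220000, 1.316455) = 1.347451
  k4 = f(0.440000, 1.612878) = 1.172759
  y ← 1.020000 + (0.44/6)·(k1 + 2k2 + 2k3 + k4) = 1.600001
y(0.44) ≈ 1.6000

1.6000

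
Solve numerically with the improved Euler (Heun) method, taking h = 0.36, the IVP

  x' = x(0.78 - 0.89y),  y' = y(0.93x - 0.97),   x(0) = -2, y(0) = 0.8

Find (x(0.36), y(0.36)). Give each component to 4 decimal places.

Heun on (x,y): k1 = f(s_n, state_n); k2 = f(s_n + h, state_n + h·k1); state_{n+1} = state_n + (h/2)·(k1 + k2).
0.000000: (-2.000000, 0.800000)
  k1 = (-0.136000, -2.264000)
  predictor → (-2.048960, -0.015040)
  k2 = (-1.625615, 0.043248)
  → (-2.317091, 0.400265)
(x(0.36), y(0.36)) ≈ (-2.3171, 0.4003)

-2.3171, 0.4003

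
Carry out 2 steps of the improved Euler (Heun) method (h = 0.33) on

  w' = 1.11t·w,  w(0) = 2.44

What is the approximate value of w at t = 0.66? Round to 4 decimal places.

3.0944

Heun: k1 = f(t_n, w_n); k2 = f(t_n + h, w_n + h·k1); w_{n+1} = w_n + (h/2)·(k1 + k2).
t=0.000000, w=2.440000:
  k1 = f(0.000000, 2.440000) = 0.000000
  k2 = f(0.330000, 2.440000) = 0.893772
  w ← 2.440000 + (0.33/2)·(0.000000 + 0.893772) = 2.587472
t=0.330000, w=2.587472:
  k1 = f(0.330000, 2.587472) = 0.947791
  k2 = f(0.660000, 2.900243) = 2.124718
  w ← 2.587472 + (0.33/2)·(0.947791 + 2.124718) = 3.094436
w(0.66) ≈ 3.0944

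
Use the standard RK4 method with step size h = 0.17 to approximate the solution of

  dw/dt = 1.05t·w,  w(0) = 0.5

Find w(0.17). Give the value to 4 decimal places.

RK4: k1 = f(t_n, w_n); k2 = f(t_n + h/2, w_n + (h/2)·k1); k3 = f(t_n + h/2, w_n + (h/2)·k2); k4 = f(t_n + h, w_n + h·k3); w_{n+1} = w_n + (h/6)·(k1 + 2k2 + 2k3 + k4).
t=0.000000, w=0.500000:
  k1 = f(0.000000, 0.500000) = 0.000000
  k2 = f(0.085000, 0.500000) = 0.044625
  k3 = f(0.085000, 0.503793) = 0.044964
  k4 = f(0.170000, 0.507644) = 0.090614
  w ← 0.500000 + (0.17/6)·(k1 + 2k2 + 2k3 + k4) = 0.507644
w(0.17) ≈ 0.5076

0.5076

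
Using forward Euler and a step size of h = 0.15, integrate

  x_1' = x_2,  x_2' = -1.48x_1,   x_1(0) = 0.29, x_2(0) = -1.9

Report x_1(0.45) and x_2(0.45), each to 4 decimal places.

Euler on (x_1,x_2): x_1_{n+1} = x_1_n + h·x_1', x_2_{n+1} = x_2_n + h·x_2'.
0.000000: (0.290000, -1.900000); f=(-1.900000, -0.429200) → (0.005000, -1.964380)
0.150000: (0.005000, -1.964380); f=(-1.964380, -0.007400) → (-0.289657, -1.965490)
0.300000: (-0.289657, -1.965490); f=(-1.965490, 0.428692) → (-0.584480, -1.901186)
(x_1(0.45), x_2(0.45)) ≈ (-0.5845, -1.9012)

-0.5845, -1.9012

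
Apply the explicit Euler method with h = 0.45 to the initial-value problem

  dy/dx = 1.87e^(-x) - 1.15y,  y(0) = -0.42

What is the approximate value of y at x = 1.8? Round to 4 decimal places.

0.5799

Euler: y_{n+1} = y_n + h·f(x_n, y_n).
x=0.000000, y=-0.420000: f=2.353000 → y ← -0.420000 + 0.45·2.353000 = 0.638850
x=0.450000, y=0.638850: f=0.457687 → y ← 0.638850 + 0.45·0.457687 = 0.844809
x=0.900000, y=0.844809: f=-0.211245 → y ← 0.844809 + 0.45·(-0.211245) = 0.749749
x=1.350000, y=0.749749: f=-0.377432 → y ← 0.749749 + 0.45·(-0.377432) = 0.579904
y(1.8) ≈ 0.5799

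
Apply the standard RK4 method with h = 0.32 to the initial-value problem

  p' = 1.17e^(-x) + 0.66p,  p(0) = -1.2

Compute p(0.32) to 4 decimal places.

RK4: k1 = f(x_n, p_n); k2 = f(x_n + h/2, p_n + (h/2)·k1); k3 = f(x_n + h/2, p_n + (h/2)·k2); k4 = f(x_n + h, p_n + h·k3); p_{n+1} = p_n + (h/6)·(k1 + 2k2 + 2k3 + k4).
x=0.000000, p=-1.200000:
  k1 = f(0.000000, -1.200000) = 0.378000
  k2 = f(0.160000, -1.139520) = 0.244925
  k3 = f(0.160000, -1.160812) = 0.230872
  k4 = f(0.320000, -1.126121) = 0.106355
  p ← -1.200000 + (0.32/6)·(k1 + 2k2 + 2k3 + k4) = -1.123416
p(0.32) ≈ -1.1234

-1.1234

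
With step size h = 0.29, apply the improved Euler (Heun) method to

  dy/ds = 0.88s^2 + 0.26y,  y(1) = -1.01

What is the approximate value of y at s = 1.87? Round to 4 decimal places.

0.5187

Heun: k1 = f(s_n, y_n); k2 = f(s_n + h, y_n + h·k1); y_{n+1} = y_n + (h/2)·(k1 + k2).
s=1.000000, y=-1.010000:
  k1 = f(1.000000, -1.010000) = 0.617400
  k2 = f(1.290000, -0.830954) = 1.248360
  y ← -1.010000 + (0.29/2)·(0.617400 + 1.248360) = -0.739465
s=1.290000, y=-0.739465:
  k1 = f(1.290000, -0.739465) = 1.272147
  k2 = f(1.580000, -0.370542) = 2.100491
  y ← -0.739465 + (0.29/2)·(1.272147 + 2.100491) = -0.250432
s=1.580000, y=-0.250432:
  k1 = f(1.580000, -0.250432) = 2.131720
  k2 = f(1.870000, 0.367766) = 3.172891
  y ← -0.250432 + (0.29/2)·(2.131720 + 3.172891) = 0.518736
y(1.87) ≈ 0.5187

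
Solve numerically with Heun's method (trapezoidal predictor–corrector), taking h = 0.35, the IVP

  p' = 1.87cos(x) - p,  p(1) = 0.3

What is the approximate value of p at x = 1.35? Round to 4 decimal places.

Heun: k1 = f(x_n, p_n); k2 = f(x_n + h, p_n + h·k1); p_{n+1} = p_n + (h/2)·(k1 + k2).
x=1.000000, p=0.300000:
  k1 = f(1.000000, 0.300000) = 0.710365
  k2 = f(1.350000, 0.548628) = -0.139085
  p ← 0.300000 + (0.35/2)·(0.710365 + (-0.139085)) = 0.399974
p(1.35) ≈ 0.4000

0.4000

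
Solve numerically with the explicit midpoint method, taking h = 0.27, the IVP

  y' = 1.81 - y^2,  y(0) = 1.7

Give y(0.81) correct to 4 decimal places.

1.4004

Midpoint: k1 = f(x_n, y_n); k2 = f(x_n + h/2, y_n + (h/2)·k1); y_{n+1} = y_n + h·k2.
x=0.000000, y=1.700000:
  k1 = f(0.000000, 1.700000) = -1.080000
  k2 = f(0.135000, 1.554200) = -0.605538
  y ← 1.700000 + 0.27·(-0.605538) = 1.536505
x=0.270000, y=1.536505:
  k1 = f(0.270000, 1.536505) = -0.550847
  k2 = f(0.405000, 1.462140) = -0.327855
  y ← 1.536505 + 0.27·(-0.327855) = 1.447984
x=0.540000, y=1.447984:
  k1 = f(0.540000, 1.447984) = -0.286658
  k2 = f(0.675000, 1.409285) = -0.176085
  y ← 1.447984 + 0.27·(-0.176085) = 1.400441
y(0.81) ≈ 1.4004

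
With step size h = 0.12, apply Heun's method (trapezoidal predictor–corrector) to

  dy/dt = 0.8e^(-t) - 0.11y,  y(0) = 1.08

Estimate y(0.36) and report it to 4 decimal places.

1.2751

Heun: k1 = f(t_n, y_n); k2 = f(t_n + h, y_n + h·k1); y_{n+1} = y_n + (h/2)·(k1 + k2).
t=0.000000, y=1.080000:
  k1 = f(0.000000, 1.080000) = 0.681200
  k2 = f(0.120000, 1.161744) = 0.581745
  y ← 1.080000 + (0.12/2)·(0.681200 + 0.581745) = 1.155777
t=0.120000, y=1.155777:
  k1 = f(0.120000, 1.155777) = 0.582401
  k2 = f(0.240000, 1.225665) = 0.494479
  y ← 1.155777 + (0.12/2)·(0.582401 + 0.494479) = 1.220389
t=0.240000, y=1.220389:
  k1 = f(0.240000, 1.220389) = 0.495059
  k2 = f(0.360000, 1.279797) = 0.417363
  y ← 1.220389 + (0.12/2)·(0.495059 + 0.417363) = 1.275135
y(0.36) ≈ 1.2751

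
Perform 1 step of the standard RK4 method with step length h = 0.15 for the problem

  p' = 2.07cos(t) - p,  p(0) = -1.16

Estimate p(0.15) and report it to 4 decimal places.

RK4: k1 = f(t_n, p_n); k2 = f(t_n + h/2, p_n + (h/2)·k1); k3 = f(t_n + h/2, p_n + (h/2)·k2); k4 = f(t_n + h, p_n + h·k3); p_{n+1} = p_n + (h/6)·(k1 + 2k2 + 2k3 + k4).
t=0.000000, p=-1.160000:
  k1 = f(0.000000, -1.160000) = 3.230000
  k2 = f(0.075000, -0.917750) = 2.981931
  k3 = f(0.075000, -0.936355) = 3.000536
  k4 = f(0.150000, -0.709920) = 2.756676
  p ← -1.160000 + (0.15/6)·(k1 + 2k2 + 2k3 + k4) = -0.711210
p(0.15) ≈ -0.7112

-0.7112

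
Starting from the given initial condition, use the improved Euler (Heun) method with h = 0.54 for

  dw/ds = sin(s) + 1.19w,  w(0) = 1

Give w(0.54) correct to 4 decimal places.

1.9879

Heun: k1 = f(s_n, w_n); k2 = f(s_n + h, w_n + h·k1); w_{n+1} = w_n + (h/2)·(k1 + k2).
s=0.000000, w=1.000000:
  k1 = f(0.000000, 1.000000) = 1.190000
  k2 = f(0.540000, 1.642600) = 2.468830
  w ← 1.000000 + (0.54/2)·(1.190000 + 2.468830) = 1.987884
w(0.54) ≈ 1.9879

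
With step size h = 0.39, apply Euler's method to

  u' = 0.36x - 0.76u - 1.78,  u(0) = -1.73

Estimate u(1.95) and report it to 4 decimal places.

-1.8287

Euler: u_{n+1} = u_n + h·f(x_n, u_n).
x=0.000000, u=-1.730000: f=-0.465200 → u ← -1.730000 + 0.39·(-0.465200) = -1.911428
x=0.390000, u=-1.911428: f=-0.186915 → u ← -1.911428 + 0.39·(-0.186915) = -1.984325
x=0.780000, u=-1.984325: f=0.008887 → u ← -1.984325 + 0.39·0.008887 = -1.980859
x=1.170000, u=-1.980859: f=0.146653 → u ← -1.980859 + 0.39·0.146653 = -1.923664
x=1.560000, u=-1.923664: f=0.243585 → u ← -1.923664 + 0.39·0.243585 = -1.828666
u(1.95) ≈ -1.8287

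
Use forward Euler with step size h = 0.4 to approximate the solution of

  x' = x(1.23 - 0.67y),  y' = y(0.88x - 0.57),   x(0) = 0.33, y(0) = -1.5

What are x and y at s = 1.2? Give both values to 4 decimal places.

Euler on (x,y): x_{n+1} = x_n + h·x', y_{n+1} = y_n + h·y'.
0.000000: (0.330000, -1.500000); f=(0.737550, 0.419400) → (0.625020, -1.332240)
0.400000: (0.625020, -1.332240); f=(1.326668, 0.026621) → (1.155687, -1.321591)
0.800000: (1.155687, -1.321591); f=(2.444817, -0.590758) → (2.133614, -1.557895)
(x(1.2), y(1.2)) ≈ (2.1336, -1.5579)

2.1336, -1.5579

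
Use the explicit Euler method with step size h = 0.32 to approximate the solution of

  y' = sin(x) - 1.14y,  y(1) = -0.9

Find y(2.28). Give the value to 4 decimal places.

0.5464

Euler: y_{n+1} = y_n + h·f(x_n, y_n).
x=1.000000, y=-0.900000: f=1.867471 → y ← -0.900000 + 0.32·1.867471 = -0.302409
x=1.320000, y=-0.302409: f=1.313462 → y ← -0.302409 + 0.32·1.313462 = 0.117898
x=1.640000, y=0.117898: f=0.863202 → y ← 0.117898 + 0.32·0.863202 = 0.394123
x=1.960000, y=0.394123: f=0.475911 → y ← 0.394123 + 0.32·0.475911 = 0.546415
y(2.28) ≈ 0.5464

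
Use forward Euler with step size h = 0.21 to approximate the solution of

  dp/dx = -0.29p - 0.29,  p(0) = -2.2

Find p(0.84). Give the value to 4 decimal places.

Euler: p_{n+1} = p_n + h·f(x_n, p_n).
x=0.000000, p=-2.200000: f=0.348000 → p ← -2.200000 + 0.21·0.348000 = -2.126920
x=0.210000, p=-2.126920: f=0.326807 → p ← -2.126920 + 0.21·0.326807 = -2.058291
x=0.420000, p=-2.058291: f=0.306904 → p ← -2.058291 + 0.21·0.306904 = -1.993841
x=0.630000, p=-1.993841: f=0.288214 → p ← -1.993841 + 0.21·0.288214 = -1.933316
p(0.84) ≈ -1.9333

-1.9333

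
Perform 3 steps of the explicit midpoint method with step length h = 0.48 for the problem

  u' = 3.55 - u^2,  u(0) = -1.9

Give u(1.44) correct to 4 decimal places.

Midpoint: k1 = f(x_n, u_n); k2 = f(x_n + h/2, u_n + (h/2)·k1); u_{n+1} = u_n + h·k2.
x=0.000000, u=-1.900000:
  k1 = f(0.000000, -1.900000) = -0.060000
  k2 = f(0.240000, -1.914400) = -0.114927
  u ← -1.900000 + 0.48·(-0.114927) = -1.955165
x=0.480000, u=-1.955165:
  k1 = f(0.480000, -1.955165) = -0.272671
  k2 = f(0.720000, -2.020606) = -0.532849
  u ← -1.955165 + 0.48·(-0.532849) = -2.210933
x=0.960000, u=-2.210933:
  k1 = f(0.960000, -2.210933) = -1.338223
  k2 = f(1.200000, -2.532106) = -2.861562
  u ← -2.210933 + 0.48·(-2.861562) = -3.584482
u(1.44) ≈ -3.5845

-3.5845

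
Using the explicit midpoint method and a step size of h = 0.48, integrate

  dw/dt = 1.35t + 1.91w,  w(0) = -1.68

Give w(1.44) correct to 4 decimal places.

Midpoint: k1 = f(t_n, w_n); k2 = f(t_n + h/2, w_n + (h/2)·k1); w_{n+1} = w_n + h·k2.
t=0.000000, w=-1.680000:
  k1 = f(0.000000, -1.680000) = -3.208800
  k2 = f(0.240000, -2.450112) = -4.355714
  w ← -1.680000 + 0.48·(-4.355714) = -3.770743
t=0.480000, w=-3.770743:
  k1 = f(0.480000, -3.770743) = -6.554119
  k2 = f(0.720000, -5.343731) = -9.234526
  w ← -3.770743 + 0.48·(-9.234526) = -8.203315
t=0.960000, w=-8.203315:
  k1 = f(0.960000, -8.203315) = -14.372332
  k2 = f(1.200000, -11.652675) = -20.636610
  w ← -8.203315 + 0.48·(-20.636610) = -18.108888
w(1.44) ≈ -18.1089

-18.1089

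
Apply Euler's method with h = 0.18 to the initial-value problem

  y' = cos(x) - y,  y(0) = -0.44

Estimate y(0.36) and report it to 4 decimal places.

0.0288

Euler: y_{n+1} = y_n + h·f(x_n, y_n).
x=0.000000, y=-0.440000: f=1.440000 → y ← -0.440000 + 0.18·1.440000 = -0.180800
x=0.180000, y=-0.180800: f=1.164644 → y ← -0.180800 + 0.18·1.164644 = 0.028836
y(0.36) ≈ 0.0288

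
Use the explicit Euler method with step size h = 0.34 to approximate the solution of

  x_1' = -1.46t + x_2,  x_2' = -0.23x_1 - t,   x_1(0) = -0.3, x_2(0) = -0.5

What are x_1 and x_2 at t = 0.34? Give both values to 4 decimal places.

-0.4700, -0.4765

Euler on (x_1,x_2): x_1_{n+1} = x_1_n + h·x_1', x_2_{n+1} = x_2_n + h·x_2'.
0.000000: (-0.300000, -0.500000); f=(-0.500000, 0.069000) → (-0.470000, -0.476540)
(x_1(0.34), x_2(0.34)) ≈ (-0.4700, -0.4765)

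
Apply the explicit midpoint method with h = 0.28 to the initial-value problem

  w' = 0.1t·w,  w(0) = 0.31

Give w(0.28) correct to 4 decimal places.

Midpoint: k1 = f(t_n, w_n); k2 = f(t_n + h/2, w_n + (h/2)·k1); w_{n+1} = w_n + h·k2.
t=0.000000, w=0.310000:
  k1 = f(0.000000, 0.310000) = 0.000000
  k2 = f(0.140000, 0.310000) = 0.004340
  w ← 0.310000 + 0.28·0.004340 = 0.311215
w(0.28) ≈ 0.3112

0.3112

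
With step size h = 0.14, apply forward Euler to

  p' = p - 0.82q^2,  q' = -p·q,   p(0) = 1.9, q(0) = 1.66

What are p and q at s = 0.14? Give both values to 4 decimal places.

Euler on (p,q): p_{n+1} = p_n + h·p', q_{n+1} = q_n + h·q'.
0.000000: (1.900000, 1.660000); f=(-0.359592, -3.154000) → (1.849657, 1.218440)
(p(0.14), q(0.14)) ≈ (1.8497, 1.2184)

1.8497, 1.2184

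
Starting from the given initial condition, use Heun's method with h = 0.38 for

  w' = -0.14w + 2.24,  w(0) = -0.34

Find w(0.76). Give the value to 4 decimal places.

Heun: k1 = f(x_n, w_n); k2 = f(x_n + h, w_n + h·k1); w_{n+1} = w_n + (h/2)·(k1 + k2).
x=0.000000, w=-0.340000:
  k1 = f(0.000000, -0.340000) = 2.287600
  k2 = f(0.380000, 0.529288) = 2.165900
  w ← -0.340000 + (0.38/2)·(2.287600 + 2.165900) = 0.506165
x=0.380000, w=0.506165:
  k1 = f(0.380000, 0.506165) = 2.169137
  k2 = f(0.760000, 1.330437) = 2.053739
  w ← 0.506165 + (0.38/2)·(2.169137 + 2.053739) = 1.308511
w(0.76) ≈ 1.3085

1.3085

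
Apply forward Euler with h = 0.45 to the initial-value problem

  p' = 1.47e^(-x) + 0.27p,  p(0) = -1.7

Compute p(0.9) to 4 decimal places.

Euler: p_{n+1} = p_n + h·f(x_n, p_n).
x=0.000000, p=-1.700000: f=1.011000 → p ← -1.700000 + 0.45·1.011000 = -1.245050
x=0.450000, p=-1.245050: f=0.601150 → p ← -1.245050 + 0.45·0.601150 = -0.974533
p(0.9) ≈ -0.9745

-0.9745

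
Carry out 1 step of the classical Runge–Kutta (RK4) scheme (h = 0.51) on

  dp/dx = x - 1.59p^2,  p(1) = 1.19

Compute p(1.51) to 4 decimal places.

0.9844

RK4: k1 = f(x_n, p_n); k2 = f(x_n + h/2, p_n + (h/2)·k1); k3 = f(x_n + h/2, p_n + (h/2)·k2); k4 = f(x_n + h, p_n + h·k3); p_{n+1} = p_n + (h/6)·(k1 + 2k2 + 2k3 + k4).
x=1.000000, p=1.190000:
  k1 = f(1.000000, 1.190000) = -1.251599
  k2 = f(1.255000, 0.870842) = 0.049198
  k3 = f(1.255000, 1.202545) = -1.044324
  k4 = f(1.510000, 0.657395) = 0.822853
  p ← 1.190000 + (0.51/6)·(k1 + 2k2 + 2k3 + k4) = 0.984385
p(1.51) ≈ 0.9844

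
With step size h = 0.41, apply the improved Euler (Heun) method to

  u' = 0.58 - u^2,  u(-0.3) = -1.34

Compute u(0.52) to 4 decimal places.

Heun: k1 = f(x_n, u_n); k2 = f(x_n + h, u_n + h·k1); u_{n+1} = u_n + (h/2)·(k1 + k2).
x=-0.300000, u=-1.340000:
  k1 = f(-0.300000, -1.340000) = -1.215600
  k2 = f(0.110000, -1.838396) = -2.799700
  u ← -1.340000 + (0.41/2)·(-1.215600 + (-2.799700)) = -2.163136
x=0.110000, u=-2.163136:
  k1 = f(0.110000, -2.163136) = -4.099159
  k2 = f(0.520000, -3.843792) = -14.194736
  u ← -2.163136 + (0.41/2)·(-4.099159 + (-14.194736)) = -5.913385
u(0.52) ≈ -5.9134

-5.9134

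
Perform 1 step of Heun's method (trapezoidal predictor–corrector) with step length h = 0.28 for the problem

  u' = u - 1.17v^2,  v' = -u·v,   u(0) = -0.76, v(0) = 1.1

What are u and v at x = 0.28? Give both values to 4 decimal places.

-1.5478, 1.4728

Heun on (u,v): k1 = f(x_n, state_n); k2 = f(x_n + h, state_n + h·k1); state_{n+1} = state_n + (h/2)·(k1 + k2).
0.000000: (-0.760000, 1.100000)
  k1 = (-2.175700, 0.836000)
  predictor → (-1.369196, 1.334080)
  k2 = (-3.451526, 1.826617)
  → (-1.547812, 1.472766)
(u(0.28), v(0.28)) ≈ (-1.5478, 1.4728)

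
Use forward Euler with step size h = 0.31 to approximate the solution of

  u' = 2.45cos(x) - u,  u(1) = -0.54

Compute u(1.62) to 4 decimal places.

Euler: u_{n+1} = u_n + h·f(x_n, u_n).
x=1.000000, u=-0.540000: f=1.863741 → u ← -0.540000 + 0.31·1.863741 = 0.037760
x=1.310000, u=0.037760: f=0.593973 → u ← 0.037760 + 0.31·0.593973 = 0.221891
u(1.62) ≈ 0.2219

0.2219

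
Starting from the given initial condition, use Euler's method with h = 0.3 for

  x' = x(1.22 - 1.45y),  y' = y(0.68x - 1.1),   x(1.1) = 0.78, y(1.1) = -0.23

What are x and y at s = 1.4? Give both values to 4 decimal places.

Euler on (x,y): x_{n+1} = x_n + h·x', y_{n+1} = y_n + h·y'.
1.100000: (0.780000, -0.230000); f=(1.211730, 0.131008) → (1.143519, -0.190698)
(x(1.4), y(1.4)) ≈ (1.1435, -0.1907)

1.1435, -0.1907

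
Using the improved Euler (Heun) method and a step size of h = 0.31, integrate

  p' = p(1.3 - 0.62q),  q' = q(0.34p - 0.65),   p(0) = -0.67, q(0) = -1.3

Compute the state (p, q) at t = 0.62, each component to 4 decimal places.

-2.0795, -0.6804

Heun on (p,q): k1 = f(t_n, state_n); k2 = f(t_n + h, state_n + h·k1); state_{n+1} = state_n + (h/2)·(k1 + k2).
0.000000: (-0.670000, -1.300000)
  k1 = (-1.411020, 1.141140)
  predictor → (-1.107416, -0.946247)
  k2 = (-2.089332, 0.971342)
  → (-1.212555, -0.972565)
0.310000: (-1.212555, -0.972565)
  k1 = (-2.307480, 1.033125)
  predictor → (-1.927873, -0.652296)
  k2 = (-3.285913, 0.851558)
  → (-2.079530, -0.680439)
(p(0.62), q(0.62)) ≈ (-2.0795, -0.6804)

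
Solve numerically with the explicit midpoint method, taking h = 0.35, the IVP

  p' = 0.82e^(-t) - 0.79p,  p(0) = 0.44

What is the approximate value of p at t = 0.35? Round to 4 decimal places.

Midpoint: k1 = f(t_n, p_n); k2 = f(t_n + h/2, p_n + (h/2)·k1); p_{n+1} = p_n + h·k2.
t=0.000000, p=0.440000:
  k1 = f(0.000000, 0.440000) = 0.472400
  k2 = f(0.175000, 0.522670) = 0.275445
  p ← 0.440000 + 0.35·0.275445 = 0.536406
p(0.35) ≈ 0.5364

0.5364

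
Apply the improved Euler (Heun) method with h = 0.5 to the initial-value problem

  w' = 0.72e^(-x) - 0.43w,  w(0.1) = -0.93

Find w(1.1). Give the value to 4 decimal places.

-0.2867

Heun: k1 = f(x_n, w_n); k2 = f(x_n + h, w_n + h·k1); w_{n+1} = w_n + (h/2)·(k1 + k2).
x=0.100000, w=-0.930000:
  k1 = f(0.100000, -0.930000) = 1.051383
  k2 = f(0.600000, -0.404309) = 0.568997
  w ← -0.930000 + (0.5/2)·(1.051383 + 0.568997) = -0.524905
x=0.600000, w=-0.524905:
  k1 = f(0.600000, -0.524905) = 0.620854
  k2 = f(1.100000, -0.214478) = 0.331893
  w ← -0.524905 + (0.5/2)·(0.620854 + 0.331893) = -0.286718
w(1.1) ≈ -0.2867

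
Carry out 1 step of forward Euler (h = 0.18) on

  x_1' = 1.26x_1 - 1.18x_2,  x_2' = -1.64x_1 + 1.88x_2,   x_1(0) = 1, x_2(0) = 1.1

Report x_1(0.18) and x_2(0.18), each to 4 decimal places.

0.9932, 1.1770

Euler on (x_1,x_2): x_1_{n+1} = x_1_n + h·x_1', x_2_{n+1} = x_2_n + h·x_2'.
0.000000: (1.000000, 1.100000); f=(-0.038000, 0.428000) → (0.993160, 1.177040)
(x_1(0.18), x_2(0.18)) ≈ (0.9932, 1.1770)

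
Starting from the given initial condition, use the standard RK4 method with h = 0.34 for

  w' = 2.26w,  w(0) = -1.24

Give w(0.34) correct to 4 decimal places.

RK4: k1 = f(x_n, w_n); k2 = f(x_n + h/2, w_n + (h/2)·k1); k3 = f(x_n + h/2, w_n + (h/2)·k2); k4 = f(x_n + h, w_n + h·k3); w_{n+1} = w_n + (h/6)·(k1 + 2k2 + 2k3 + k4).
x=0.000000, w=-1.240000:
  k1 = f(0.000000, -1.240000) = -2.802400
  k2 = f(0.170000, -1.716408) = -3.879082
  k3 = f(0.170000, -1.899444) = -4.292743
  k4 = f(0.340000, -2.699533) = -6.100944
  w ← -1.240000 + (0.34/6)·(k1 + 2k2 + 2k3 + k4) = -2.670663
w(0.34) ≈ -2.6707

-2.6707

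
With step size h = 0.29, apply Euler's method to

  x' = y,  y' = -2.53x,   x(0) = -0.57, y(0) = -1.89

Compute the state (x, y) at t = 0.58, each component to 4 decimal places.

Euler on (x,y): x_{n+1} = x_n + h·x', y_{n+1} = y_n + h·y'.
0.000000: (-0.570000, -1.890000); f=(-1.890000, 1.442100) → (-1.118100, -1.471791)
0.290000: (-1.118100, -1.471791); f=(-1.471791, 2.828793) → (-1.544919, -0.651441)
(x(0.58), y(0.58)) ≈ (-1.5449, -0.6514)

-1.5449, -0.6514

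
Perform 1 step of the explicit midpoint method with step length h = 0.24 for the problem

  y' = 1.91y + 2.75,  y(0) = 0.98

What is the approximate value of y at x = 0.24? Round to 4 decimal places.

Midpoint: k1 = f(x_n, y_n); k2 = f(x_n + h/2, y_n + (h/2)·k1); y_{n+1} = y_n + h·k2.
x=0.000000, y=0.980000:
  k1 = f(0.000000, 0.980000) = 4.621800
  k2 = f(0.120000, 1.534616) = 5.681117
  y ← 0.980000 + 0.24·5.681117 = 2.343468
y(0.24) ≈ 2.3435

2.3435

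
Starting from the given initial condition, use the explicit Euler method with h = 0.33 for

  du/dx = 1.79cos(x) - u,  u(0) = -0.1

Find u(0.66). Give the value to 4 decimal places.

Euler: u_{n+1} = u_n + h·f(x_n, u_n).
x=0.000000, u=-0.100000: f=1.890000 → u ← -0.100000 + 0.33·1.890000 = 0.523700
x=0.330000, u=0.523700: f=1.169716 → u ← 0.523700 + 0.33·1.169716 = 0.909706
u(0.66) ≈ 0.9097

0.9097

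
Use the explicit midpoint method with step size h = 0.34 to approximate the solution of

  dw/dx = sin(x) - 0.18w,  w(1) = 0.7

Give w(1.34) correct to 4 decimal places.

Midpoint: k1 = f(x_n, w_n); k2 = f(x_n + h/2, w_n + (h/2)·k1); w_{n+1} = w_n + h·k2.
x=1.000000, w=0.700000:
  k1 = f(1.000000, 0.700000) = 0.715471
  k2 = f(1.170000, 0.821630) = 0.772857
  w ← 0.700000 + 0.34·0.772857 = 0.962771
w(1.34) ≈ 0.9628

0.9628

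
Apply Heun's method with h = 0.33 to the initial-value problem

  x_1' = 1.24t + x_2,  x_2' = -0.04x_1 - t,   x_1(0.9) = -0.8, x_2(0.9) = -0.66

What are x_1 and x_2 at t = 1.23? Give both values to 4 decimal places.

-0.6293, -1.0019

Heun on (x_1,x_2): k1 = f(t_n, state_n); k2 = f(t_n + h, state_n + h·k1); state_{n+1} = state_n + (h/2)·(k1 + k2).
0.900000: (-0.800000, -0.660000)
  k1 = (0.456000, -0.868000)
  predictor → (-0.649520, -0.946440)
  k2 = (0.578760, -1.204019)
  → (-0.629265, -1.001883)
(x_1(1.23), x_2(1.23)) ≈ (-0.6293, -1.0019)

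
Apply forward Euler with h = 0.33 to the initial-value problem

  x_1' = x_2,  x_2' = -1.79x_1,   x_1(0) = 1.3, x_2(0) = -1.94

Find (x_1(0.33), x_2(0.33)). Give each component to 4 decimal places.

Euler on (x_1,x_2): x_1_{n+1} = x_1_n + h·x_1', x_2_{n+1} = x_2_n + h·x_2'.
0.000000: (1.300000, -1.940000); f=(-1.940000, -2.327000) → (0.659800, -2.707910)
(x_1(0.33), x_2(0.33)) ≈ (0.6598, -2.7079)

0.6598, -2.7079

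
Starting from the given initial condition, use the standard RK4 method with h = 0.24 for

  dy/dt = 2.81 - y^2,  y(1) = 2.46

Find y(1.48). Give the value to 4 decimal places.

RK4: k1 = f(t_n, y_n); k2 = f(t_n + h/2, y_n + (h/2)·k1); k3 = f(t_n + h/2, y_n + (h/2)·k2); k4 = f(t_n + h, y_n + h·k3); y_{n+1} = y_n + (h/6)·(k1 + 2k2 + 2k3 + k4).
t=1.000000, y=2.460000:
  k1 = f(1.000000, 2.460000) = -3.241600
  k2 = f(1.120000, 2.071008) = -1.479074
  k3 = f(1.120000, 2.282511) = -2.399857
  k4 = f(1.240000, 1.884034) = -0.739585
  y ← 2.460000 + (0.24/6)·(k1 + 2k2 + 2k3 + k4) = 1.990438
t=1.240000, y=1.990438:
  k1 = f(1.240000, 1.990438) = -1.151844
  k2 = f(1.360000, 1.852217) = -0.620707
  k3 = f(1.360000, 1.915953) = -0.860877
  k4 = f(1.480000, 1.783828) = -0.372041
  y ← 1.990438 + (0.24/6)·(k1 + 2k2 + 2k3 + k4) = 1.810956
y(1.48) ≈ 1.8110

1.8110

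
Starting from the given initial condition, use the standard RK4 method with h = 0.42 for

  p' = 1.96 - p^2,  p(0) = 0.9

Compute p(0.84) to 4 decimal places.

RK4: k1 = f(x_n, p_n); k2 = f(x_n + h/2, p_n + (h/2)·k1); k3 = f(x_n + h/2, p_n + (h/2)·k2); k4 = f(x_n + h, p_n + h·k3); p_{n+1} = p_n + (h/6)·(k1 + 2k2 + 2k3 + k4).
x=0.000000, p=0.900000:
  k1 = f(0.000000, 0.900000) = 1.150000
  k2 = f(0.210000, 1.141500) = 0.656978
  k3 = f(0.210000, 1.037965) = 0.882628
  k4 = f(0.420000, 1.270704) = 0.345312
  p ← 0.900000 + (0.42/6)·(k1 + 2k2 + 2k3 + k4) = 1.220217
x=0.420000, p=1.220217:
  k1 = f(0.420000, 1.220217) = 0.471071
  k2 = f(0.630000, 1.319142) = 0.219865
  k3 = f(0.630000, 1.266388) = 0.356260
  k4 = f(0.840000, 1.369846) = 0.083522
  p ← 1.220217 + (0.42/6)·(k1 + 2k2 + 2k3 + k4) = 1.339696
p(0.84) ≈ 1.3397

1.3397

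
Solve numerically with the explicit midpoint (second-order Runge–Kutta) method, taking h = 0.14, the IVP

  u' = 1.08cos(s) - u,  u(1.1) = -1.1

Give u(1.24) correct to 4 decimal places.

-0.9026

Midpoint: k1 = f(s_n, u_n); k2 = f(s_n + h/2, u_n + (h/2)·k1); u_{n+1} = u_n + h·k2.
s=1.100000, u=-1.100000:
  k1 = f(1.100000, -1.100000) = 1.589884
  k2 = f(1.170000, -0.988708) = 1.410072
  u ← -1.100000 + 0.14·1.410072 = -0.902590
u(1.24) ≈ -0.9026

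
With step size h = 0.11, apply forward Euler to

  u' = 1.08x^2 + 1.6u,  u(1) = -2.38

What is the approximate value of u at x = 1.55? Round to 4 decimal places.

Euler: u_{n+1} = u_n + h·f(x_n, u_n).
x=1.000000, u=-2.380000: f=-2.728000 → u ← -2.380000 + 0.11·(-2.728000) = -2.680080
x=1.110000, u=-2.680080: f=-2.957460 → u ← -2.680080 + 0.11·(-2.957460) = -3.005401
x=1.220000, u=-3.005401: f=-3.201169 → u ← -3.005401 + 0.11·(-3.201169) = -3.357529
x=1.330000, u=-3.357529: f=-3.461635 → u ← -3.357529 + 0.11·(-3.461635) = -3.738309
x=1.440000, u=-3.738309: f=-3.741806 → u ← -3.738309 + 0.11·(-3.741806) = -4.149908
u(1.55) ≈ -4.1499

-4.1499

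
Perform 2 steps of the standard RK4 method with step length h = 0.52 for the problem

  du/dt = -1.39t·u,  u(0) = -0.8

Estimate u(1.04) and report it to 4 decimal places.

RK4: k1 = f(t_n, u_n); k2 = f(t_n + h/2, u_n + (h/2)·k1); k3 = f(t_n + h/2, u_n + (h/2)·k2); k4 = f(t_n + h, u_n + h·k3); u_{n+1} = u_n + (h/6)·(k1 + 2k2 + 2k3 + k4).
t=0.000000, u=-0.800000:
  k1 = f(0.000000, -0.800000) = 0.000000
  k2 = f(0.260000, -0.800000) = 0.289120
  k3 = f(0.260000, -0.724829) = 0.261953
  k4 = f(0.520000, -0.663784) = 0.479783
  u ← -0.800000 + (0.52/6)·(k1 + 2k2 + 2k3 + k4) = -0.662899
t=0.520000, u=-0.662899:
  k1 = f(0.520000, -0.662899) = 0.479144
  k2 = f(0.780000, -0.538322) = 0.583649
  k3 = f(0.780000, -0.511151) = 0.554190
  k4 = f(1.040000, -0.374721) = 0.541696
  u ← -0.662899 + (0.52/6)·(k1 + 2k2 + 2k3 + k4) = -0.377201
u(1.04) ≈ -0.3772

-0.3772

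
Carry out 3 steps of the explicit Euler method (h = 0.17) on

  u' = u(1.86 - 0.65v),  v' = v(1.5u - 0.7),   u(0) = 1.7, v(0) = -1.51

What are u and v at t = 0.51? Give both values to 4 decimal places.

Euler on (u,v): u_{n+1} = u_n + h·u', v_{n+1} = v_n + h·v'.
0.000000: (1.700000, -1.510000); f=(4.830550, -2.793500) → (2.521193, -1.984895)
0.170000: (2.521193, -1.984895); f=(7.942218, -6.117030) → (3.871371, -3.024790)
0.340000: (3.871371, -3.024790); f=(14.812303, -15.447772) → (6.389462, -5.650911)
(u(0.51), v(0.51)) ≈ (6.3895, -5.6509)

6.3895, -5.6509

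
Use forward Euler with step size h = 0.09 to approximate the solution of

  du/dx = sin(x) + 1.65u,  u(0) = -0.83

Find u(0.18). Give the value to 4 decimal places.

-1.0867

Euler: u_{n+1} = u_n + h·f(x_n, u_n).
x=0.000000, u=-0.830000: f=-1.369500 → u ← -0.830000 + 0.09·(-1.369500) = -0.953255
x=0.090000, u=-0.953255: f=-1.482992 → u ← -0.953255 + 0.09·(-1.482992) = -1.086724
u(0.18) ≈ -1.0867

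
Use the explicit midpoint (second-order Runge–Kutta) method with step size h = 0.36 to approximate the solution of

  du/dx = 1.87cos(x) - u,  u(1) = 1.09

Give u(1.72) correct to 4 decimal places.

Midpoint: k1 = f(x_n, u_n); k2 = f(x_n + h/2, u_n + (h/2)·k1); u_{n+1} = u_n + h·k2.
x=1.000000, u=1.090000:
  k1 = f(1.000000, 1.090000) = -0.079635
  k2 = f(1.180000, 1.075666) = -0.363336
  u ← 1.090000 + 0.36·(-0.363336) = 0.959199
x=1.360000, u=0.959199:
  k1 = f(1.360000, 0.959199) = -0.567923
  k2 = f(1.540000, 0.856973) = -0.799393
  u ← 0.959199 + 0.36·(-0.799393) = 0.671418
u(1.72) ≈ 0.6714

0.6714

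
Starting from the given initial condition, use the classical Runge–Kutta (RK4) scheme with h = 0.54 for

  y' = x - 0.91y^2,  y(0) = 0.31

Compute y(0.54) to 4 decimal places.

RK4: k1 = f(x_n, y_n); k2 = f(x_n + h/2, y_n + (h/2)·k1); k3 = f(x_n + h/2, y_n + (h/2)·k2); k4 = f(x_n + h, y_n + h·k3); y_{n+1} = y_n + (h/6)·(k1 + 2k2 + 2k3 + k4).
x=0.000000, y=0.310000:
  k1 = f(0.000000, 0.310000) = -0.087451
  k2 = f(0.270000, 0.286388) = 0.195363
  k3 = f(0.270000, 0.362748) = 0.150257
  k4 = f(0.540000, 0.391139) = 0.400780
  y ← 0.310000 + (0.54/6)·(k1 + 2k2 + 2k3 + k4) = 0.400411
y(0.54) ≈ 0.4004

0.4004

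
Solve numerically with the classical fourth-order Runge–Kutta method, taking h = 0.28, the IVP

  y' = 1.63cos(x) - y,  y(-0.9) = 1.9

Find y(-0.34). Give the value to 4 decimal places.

RK4: k1 = f(x_n, y_n); k2 = f(x_n + h/2, y_n + (h/2)·k1); k3 = f(x_n + h/2, y_n + (h/2)·k2); k4 = f(x_n + h, y_n + h·k3); y_{n+1} = y_n + (h/6)·(k1 + 2k2 + 2k3 + k4).
x=-0.900000, y=1.900000:
  k1 = f(-0.900000, 1.900000) = -0.886776
  k2 = f(-0.760000, 1.775851) = -0.594369
  k3 = f(-0.760000, 1.816788) = -0.635306
  k4 = f(-0.620000, 1.722114) = -0.395493
  y ← 1.900000 + (0.28/6)·(k1 + 2k2 + 2k3 + k4) = 1.725391
x=-0.620000, y=1.725391:
  k1 = f(-0.620000, 1.725391) = -0.398769
  k2 = f(-0.480000, 1.669563) = -0.223762
  k3 = f(-0.480000, 1.694065) = -0.248263
  k4 = f(-0.340000, 1.655878) = -0.119188
  y ← 1.725391 + (0.28/6)·(k1 + 2k2 + 2k3 + k4) = 1.657164
y(-0.34) ≈ 1.6572

1.6572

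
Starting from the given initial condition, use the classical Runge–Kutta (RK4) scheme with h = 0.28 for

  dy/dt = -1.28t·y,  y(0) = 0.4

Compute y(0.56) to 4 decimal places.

RK4: k1 = f(t_n, y_n); k2 = f(t_n + h/2, y_n + (h/2)·k1); k3 = f(t_n + h/2, y_n + (h/2)·k2); k4 = f(t_n + h, y_n + h·k3); y_{n+1} = y_n + (h/6)·(k1 + 2k2 + 2k3 + k4).
t=0.000000, y=0.400000:
  k1 = f(0.000000, 0.400000) = 0.000000
  k2 = f(0.140000, 0.400000) = -0.071680
  k3 = f(0.140000, 0.389965) = -0.069882
  k4 = f(0.280000, 0.380433) = -0.136347
  y ← 0.400000 + (0.28/6)·(k1 + 2k2 + 2k3 + k4) = 0.380425
t=0.280000, y=0.380425:
  k1 = f(0.280000, 0.380425) = -0.136344
  k2 = f(0.420000, 0.361337) = -0.194255
  k3 = f(0.420000, 0.353229) = -0.189896
  k4 = f(0.560000, 0.327254) = -0.234576
  y ← 0.380425 + (0.28/6)·(k1 + 2k2 + 2k3 + k4) = 0.327261
y(0.56) ≈ 0.3273

0.3273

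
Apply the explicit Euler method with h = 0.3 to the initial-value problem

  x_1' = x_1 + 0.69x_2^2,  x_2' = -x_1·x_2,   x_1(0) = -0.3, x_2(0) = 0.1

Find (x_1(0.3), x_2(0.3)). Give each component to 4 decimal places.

-0.3879, 0.1090

Euler on (x_1,x_2): x_1_{n+1} = x_1_n + h·x_1', x_2_{n+1} = x_2_n + h·x_2'.
0.000000: (-0.300000, 0.100000); f=(-0.293100, 0.030000) → (-0.387930, 0.109000)
(x_1(0.3), x_2(0.3)) ≈ (-0.3879, 0.1090)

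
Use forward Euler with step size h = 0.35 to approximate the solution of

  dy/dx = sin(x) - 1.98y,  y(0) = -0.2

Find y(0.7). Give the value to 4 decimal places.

0.1012

Euler: y_{n+1} = y_n + h·f(x_n, y_n).
x=0.000000, y=-0.200000: f=0.396000 → y ← -0.200000 + 0.35·0.396000 = -0.061400
x=0.350000, y=-0.061400: f=0.464470 → y ← -0.061400 + 0.35·0.464470 = 0.101164
y(0.7) ≈ 0.1012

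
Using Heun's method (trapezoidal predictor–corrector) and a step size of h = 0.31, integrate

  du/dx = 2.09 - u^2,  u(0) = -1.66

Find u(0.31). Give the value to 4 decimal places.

-1.9791

Heun: k1 = f(x_n, u_n); k2 = f(x_n + h, u_n + h·k1); u_{n+1} = u_n + (h/2)·(k1 + k2).
x=0.000000, u=-1.660000:
  k1 = f(0.000000, -1.660000) = -0.665600
  k2 = f(0.310000, -1.866336) = -1.393210
  u ← -1.660000 + (0.31/2)·(-0.665600 + (-1.393210)) = -1.979116
u(0.31) ≈ -1.9791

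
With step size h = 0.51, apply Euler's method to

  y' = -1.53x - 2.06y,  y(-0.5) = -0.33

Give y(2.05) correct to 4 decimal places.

Euler: y_{n+1} = y_n + h·f(x_n, y_n).
x=-0.500000, y=-0.330000: f=1.444800 → y ← -0.330000 + 0.51·1.444800 = 0.406848
x=0.010000, y=0.406848: f=-0.853407 → y ← 0.406848 + 0.51·(-0.853407) = -0.028390
x=0.520000, y=-0.028390: f=-0.737118 → y ← -0.028390 + 0.51·(-0.737118) = -0.404319
x=1.030000, y=-0.404319: f=-0.743002 → y ← -0.404319 + 0.51·(-0.743002) = -0.783250
x=1.540000, y=-0.783250: f=-0.742704 → y ← -0.783250 + 0.51·(-0.742704) = -1.162030
y(2.05) ≈ -1.1620

-1.1620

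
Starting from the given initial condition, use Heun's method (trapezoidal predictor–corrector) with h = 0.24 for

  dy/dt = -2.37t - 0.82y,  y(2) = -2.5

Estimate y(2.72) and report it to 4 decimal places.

Heun: k1 = f(t_n, y_n); k2 = f(t_n + h, y_n + h·k1); y_{n+1} = y_n + (h/2)·(k1 + k2).
t=2.000000, y=-2.500000:
  k1 = f(2.000000, -2.500000) = -2.690000
  k2 = f(2.240000, -3.145600) = -2.729408
  y ← -2.500000 + (0.24/2)·(-2.690000 + (-2.729408)) = -3.150329
t=2.240000, y=-3.150329:
  k1 = f(2.240000, -3.150329) = -2.725530
  k2 = f(2.480000, -3.804456) = -2.757946
  y ← -3.150329 + (0.24/2)·(-2.725530 + (-2.757946)) = -3.808346
t=2.480000, y=-3.808346:
  k1 = f(2.480000, -3.808346) = -2.754756
  k2 = f(2.720000, -4.469488) = -2.781420
  y ← -3.808346 + (0.24/2)·(-2.754756 + (-2.781420)) = -4.472687
y(2.72) ≈ -4.4727

-4.4727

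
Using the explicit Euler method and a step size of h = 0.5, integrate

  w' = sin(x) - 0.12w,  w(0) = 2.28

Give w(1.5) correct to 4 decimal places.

2.5398

Euler: w_{n+1} = w_n + h·f(x_n, w_n).
x=0.000000, w=2.280000: f=-0.273600 → w ← 2.280000 + 0.5·(-0.273600) = 2.143200
x=0.500000, w=2.143200: f=0.222242 → w ← 2.143200 + 0.5·0.222242 = 2.254321
x=1.000000, w=2.254321: f=0.570952 → w ← 2.254321 + 0.5·0.570952 = 2.539797
w(1.5) ≈ 2.5398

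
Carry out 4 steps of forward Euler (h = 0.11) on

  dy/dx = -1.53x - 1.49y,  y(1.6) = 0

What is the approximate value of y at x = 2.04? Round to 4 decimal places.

Euler: y_{n+1} = y_n + h·f(x_n, y_n).
x=1.600000, y=0.000000: f=-2.448000 → y ← 0.000000 + 0.11·(-2.448000) = -0.269280
x=1.710000, y=-0.269280: f=-2.215073 → y ← -0.269280 + 0.11·(-2.215073) = -0.512938
x=1.820000, y=-0.512938: f=-2.020322 → y ← -0.512938 + 0.11·(-2.020322) = -0.735173
x=1.930000, y=-0.735173: f=-1.857492 → y ← -0.735173 + 0.11·(-1.857492) = -0.939498
y(2.04) ≈ -0.9395

-0.9395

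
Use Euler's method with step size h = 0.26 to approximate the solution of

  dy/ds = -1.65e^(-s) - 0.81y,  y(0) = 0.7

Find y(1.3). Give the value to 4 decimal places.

-0.5805

Euler: y_{n+1} = y_n + h·f(s_n, y_n).
s=0.000000, y=0.700000: f=-2.217000 → y ← 0.700000 + 0.26·(-2.217000) = 0.123580
s=0.260000, y=0.123580: f=-1.372335 → y ← 0.123580 + 0.26·(-1.372335) = -0.233227
s=0.520000, y=-0.233227: f=-0.792045 → y ← -0.233227 + 0.26·(-0.792045) = -0.439159
s=0.780000, y=-0.439159: f=-0.400651 → y ← -0.439159 + 0.26·(-0.400651) = -0.543328
s=1.040000, y=-0.543328: f=-0.143104 → y ← -0.543328 + 0.26·(-0.143104) = -0.580535
y(1.3) ≈ -0.5805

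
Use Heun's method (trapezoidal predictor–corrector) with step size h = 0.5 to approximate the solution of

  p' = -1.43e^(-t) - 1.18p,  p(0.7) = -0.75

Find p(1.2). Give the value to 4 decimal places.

Heun: k1 = f(t_n, p_n); k2 = f(t_n + h, p_n + h·k1); p_{n+1} = p_n + (h/2)·(k1 + k2).
t=0.700000, p=-0.750000:
  k1 = f(0.700000, -0.750000) = 0.174883
  k2 = f(1.200000, -0.662558) = 0.351111
  p ← -0.750000 + (0.5/2)·(0.174883 + 0.351111) = -0.618501
p(1.2) ≈ -0.6185

-0.6185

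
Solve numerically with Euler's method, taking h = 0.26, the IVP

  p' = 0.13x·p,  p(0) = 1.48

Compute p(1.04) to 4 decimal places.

1.5593

Euler: p_{n+1} = p_n + h·f(x_n, p_n).
x=0.000000, p=1.480000: f=0.000000 → p ← 1.480000 + 0.26·0.000000 = 1.480000
x=0.260000, p=1.480000: f=0.050024 → p ← 1.480000 + 0.26·0.050024 = 1.493006
x=0.520000, p=1.493006: f=0.100927 → p ← 1.493006 + 0.26·0.100927 = 1.519247
x=0.780000, p=1.519247: f=0.154052 → p ← 1.519247 + 0.26·0.154052 = 1.559301
p(1.04) ≈ 1.5593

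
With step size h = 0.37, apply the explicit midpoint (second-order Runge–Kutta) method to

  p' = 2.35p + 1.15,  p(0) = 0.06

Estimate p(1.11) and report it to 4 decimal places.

Midpoint: k1 = f(t_n, p_n); k2 = f(t_n + h/2, p_n + (h/2)·k1); p_{n+1} = p_n + h·k2.
t=0.000000, p=0.060000:
  k1 = f(0.000000, 0.060000) = 1.291000
  k2 = f(0.185000, 0.298835) = 1.852262
  p ← 0.060000 + 0.37·1.852262 = 0.745337
t=0.370000, p=0.745337:
  k1 = f(0.370000, 0.745337) = 2.901542
  k2 = f(0.555000, 1.282122) = 4.162987
  p ← 0.745337 + 0.37·4.162987 = 2.285642
t=0.740000, p=2.285642:
  k1 = f(0.740000, 2.285642) = 6.521260
  k2 = f(0.925000, 3.492075) = 9.356377
  p ← 2.285642 + 0.37·9.356377 = 5.747502
p(1.11) ≈ 5.7475

5.7475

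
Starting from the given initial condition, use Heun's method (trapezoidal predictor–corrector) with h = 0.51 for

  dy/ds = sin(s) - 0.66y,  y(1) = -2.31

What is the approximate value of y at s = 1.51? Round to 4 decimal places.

Heun: k1 = f(s_n, y_n); k2 = f(s_n + h, y_n + h·k1); y_{n+1} = y_n + (h/2)·(k1 + k2).
s=1.000000, y=-2.310000:
  k1 = f(1.000000, -2.310000) = 2.366071
  k2 = f(1.510000, -1.103304) = 1.726333
  y ← -2.310000 + (0.51/2)·(2.366071 + 1.726333) = -1.266437
y(1.51) ≈ -1.2664

-1.2664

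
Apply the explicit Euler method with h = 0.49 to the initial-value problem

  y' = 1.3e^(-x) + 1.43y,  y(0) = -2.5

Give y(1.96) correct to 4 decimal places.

-16.0994

Euler: y_{n+1} = y_n + h·f(x_n, y_n).
x=0.000000, y=-2.500000: f=-2.275000 → y ← -2.500000 + 0.49·(-2.275000) = -3.614750
x=0.490000, y=-3.614750: f=-4.372678 → y ← -3.614750 + 0.49·(-4.372678) = -5.757362
x=0.980000, y=-5.757362: f=-7.745124 → y ← -5.757362 + 0.49·(-7.745124) = -9.552473
x=1.470000, y=-9.552473: f=-13.361133 → y ← -9.552473 + 0.49·(-13.361133) = -16.099428
y(1.96) ≈ -16.0994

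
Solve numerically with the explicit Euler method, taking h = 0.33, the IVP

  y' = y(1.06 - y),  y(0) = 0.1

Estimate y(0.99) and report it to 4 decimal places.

0.2224

Euler: y_{n+1} = y_n + h·f(t_n, y_n).
t=0.000000, y=0.100000: f=0.096000 → y ← 0.100000 + 0.33·0.096000 = 0.131680
t=0.330000, y=0.131680: f=0.122241 → y ← 0.131680 + 0.33·0.122241 = 0.172020
t=0.660000, y=0.172020: f=0.152750 → y ← 0.172020 + 0.33·0.152750 = 0.222427
y(0.99) ≈ 0.2224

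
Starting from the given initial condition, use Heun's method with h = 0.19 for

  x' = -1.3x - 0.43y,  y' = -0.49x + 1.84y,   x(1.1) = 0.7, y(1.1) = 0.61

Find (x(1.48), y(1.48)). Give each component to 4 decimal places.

0.3244, 1.0748

Heun on (x,y): k1 = f(t_n, state_n); k2 = f(t_n + h, state_n + h·k1); state_{n+1} = state_n + (h/2)·(k1 + k2).
1.100000: (0.700000, 0.610000)
  k1 = (-1.172300, 0.779400)
  predictor → (0.477263, 0.758086)
  k2 = (-0.946419, 1.161019)
  → (0.498722, 0.794340)
1.290000: (0.498722, 0.794340)
  k1 = (-0.989904, 1.217212)
  predictor → (0.310640, 1.025610)
  k2 = (-0.844844, 1.734909)
  → (0.324421, 1.074791)
(x(1.48), y(1.48)) ≈ (0.3244, 1.0748)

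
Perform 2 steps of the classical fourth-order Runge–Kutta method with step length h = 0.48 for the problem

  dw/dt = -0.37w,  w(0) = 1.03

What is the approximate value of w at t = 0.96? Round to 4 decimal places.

0.7221

RK4: k1 = f(t_n, w_n); k2 = f(t_n + h/2, w_n + (h/2)·k1); k3 = f(t_n + h/2, w_n + (h/2)·k2); k4 = f(t_n + h, w_n + h·k3); w_{n+1} = w_n + (h/6)·(k1 + 2k2 + 2k3 + k4).
t=0.000000, w=1.030000:
  k1 = f(0.000000, 1.030000) = -0.381100
  k2 = f(0.240000, 0.938536) = -0.347258
  k3 = f(0.240000, 0.946658) = -0.350263
  k4 = f(0.480000, 0.861874) = -0.318893
  w ← 1.030000 + (0.48/6)·(k1 + 2k2 + 2k3 + k4) = 0.862397
t=0.480000, w=0.862397:
  k1 = f(0.480000, 0.862397) = -0.319087
  k2 = f(0.720000, 0.785816) = -0.290752
  k3 = f(0.720000, 0.792617) = -0.293268
  k4 = f(0.960000, 0.721628) = -0.267002
  w ← 0.862397 + (0.48/6)·(k1 + 2k2 + 2k3 + k4) = 0.722067
w(0.96) ≈ 0.7221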